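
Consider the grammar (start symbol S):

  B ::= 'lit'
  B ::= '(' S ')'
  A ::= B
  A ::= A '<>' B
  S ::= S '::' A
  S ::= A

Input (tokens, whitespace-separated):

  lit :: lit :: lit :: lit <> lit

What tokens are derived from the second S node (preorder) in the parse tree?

lit :: lit :: lit

[S [S [S [S [A [B lit]]] :: [A [B lit]]] :: [A [B lit]]] :: [A [A [B lit]] <> [B lit]]]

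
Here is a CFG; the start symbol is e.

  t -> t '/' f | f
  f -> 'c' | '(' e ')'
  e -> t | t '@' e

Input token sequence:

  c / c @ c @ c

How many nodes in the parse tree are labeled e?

3

[e [t [t [f c]] / [f c]] @ [e [t [f c]] @ [e [t [f c]]]]]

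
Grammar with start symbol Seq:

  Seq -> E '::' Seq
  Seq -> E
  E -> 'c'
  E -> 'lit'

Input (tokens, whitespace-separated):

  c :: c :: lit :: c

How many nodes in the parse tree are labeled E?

[Seq [E c] :: [Seq [E c] :: [Seq [E lit] :: [Seq [E c]]]]]

4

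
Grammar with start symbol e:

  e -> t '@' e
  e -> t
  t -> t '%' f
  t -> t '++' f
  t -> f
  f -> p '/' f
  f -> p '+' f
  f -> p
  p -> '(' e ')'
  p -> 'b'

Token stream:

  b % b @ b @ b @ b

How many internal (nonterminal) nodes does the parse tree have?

19

[e [t [t [f [p b]]] % [f [p b]]] @ [e [t [f [p b]]] @ [e [t [f [p b]]] @ [e [t [f [p b]]]]]]]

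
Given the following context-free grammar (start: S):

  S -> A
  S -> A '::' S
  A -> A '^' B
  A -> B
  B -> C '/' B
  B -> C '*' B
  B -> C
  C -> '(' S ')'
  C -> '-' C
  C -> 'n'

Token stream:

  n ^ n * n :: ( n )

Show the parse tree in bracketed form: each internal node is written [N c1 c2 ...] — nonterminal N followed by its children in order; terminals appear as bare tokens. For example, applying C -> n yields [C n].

S
A :: S
A ^ B :: S
B ^ B :: S
C ^ B :: S
n ^ B :: S
n ^ C * B :: S
n ^ n * B :: S
n ^ n * C :: S
n ^ n * n :: S
n ^ n * n :: A
n ^ n * n :: B
n ^ n * n :: C
n ^ n * n :: ( S )
n ^ n * n :: ( A )
n ^ n * n :: ( B )
n ^ n * n :: ( C )
n ^ n * n :: ( n )

[S [A [A [B [C n]]] ^ [B [C n] * [B [C n]]]] :: [S [A [B [C ( [S [A [B [C n]]]] )]]]]]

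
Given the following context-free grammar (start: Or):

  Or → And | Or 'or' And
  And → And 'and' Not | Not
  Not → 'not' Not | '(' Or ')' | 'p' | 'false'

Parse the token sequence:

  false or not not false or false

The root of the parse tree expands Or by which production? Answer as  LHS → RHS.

Or → Or 'or' And

[Or [Or [Or [And [Not false]]] or [And [Not not [Not not [Not false]]]]] or [And [Not false]]]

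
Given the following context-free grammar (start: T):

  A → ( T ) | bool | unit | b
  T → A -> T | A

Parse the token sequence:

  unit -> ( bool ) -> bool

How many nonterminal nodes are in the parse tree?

8

[T [A unit] -> [T [A ( [T [A bool]] )] -> [T [A bool]]]]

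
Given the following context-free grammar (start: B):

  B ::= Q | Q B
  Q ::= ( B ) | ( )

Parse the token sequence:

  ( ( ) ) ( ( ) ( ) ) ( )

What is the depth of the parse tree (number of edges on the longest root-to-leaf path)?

[B [Q ( [B [Q ( )]] )] [B [Q ( [B [Q ( )] [B [Q ( )]]] )] [B [Q ( )]]]]

6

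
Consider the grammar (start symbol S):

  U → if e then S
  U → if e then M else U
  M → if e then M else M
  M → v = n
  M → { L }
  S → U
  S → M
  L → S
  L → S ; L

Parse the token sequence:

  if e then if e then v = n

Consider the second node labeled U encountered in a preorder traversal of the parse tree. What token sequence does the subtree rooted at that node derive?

[S [U if e then [S [U if e then [S [M v = n]]]]]]

if e then v = n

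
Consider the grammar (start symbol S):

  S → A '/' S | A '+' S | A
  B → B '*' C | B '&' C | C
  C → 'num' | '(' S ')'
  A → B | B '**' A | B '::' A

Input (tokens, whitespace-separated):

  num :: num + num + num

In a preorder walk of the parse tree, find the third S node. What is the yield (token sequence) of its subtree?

num

[S [A [B [C num]] :: [A [B [C num]]]] + [S [A [B [C num]]] + [S [A [B [C num]]]]]]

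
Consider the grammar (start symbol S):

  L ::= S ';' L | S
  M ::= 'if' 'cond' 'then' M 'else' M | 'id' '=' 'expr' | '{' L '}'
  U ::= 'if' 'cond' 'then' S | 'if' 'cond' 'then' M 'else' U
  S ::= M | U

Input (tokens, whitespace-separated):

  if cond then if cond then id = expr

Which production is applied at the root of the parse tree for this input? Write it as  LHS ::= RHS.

[S [U if cond then [S [U if cond then [S [M id = expr]]]]]]

S ::= U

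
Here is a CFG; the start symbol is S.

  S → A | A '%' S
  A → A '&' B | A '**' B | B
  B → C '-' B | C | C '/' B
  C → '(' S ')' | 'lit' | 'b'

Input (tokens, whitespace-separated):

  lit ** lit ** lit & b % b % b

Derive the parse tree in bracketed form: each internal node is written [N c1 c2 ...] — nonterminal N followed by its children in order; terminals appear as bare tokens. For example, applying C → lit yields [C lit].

S
A % S
A & B % S
A ** B & B % S
A ** B ** B & B % S
B ** B ** B & B % S
C ** B ** B & B % S
lit ** B ** B & B % S
lit ** C ** B & B % S
lit ** lit ** B & B % S
lit ** lit ** C & B % S
lit ** lit ** lit & B % S
lit ** lit ** lit & C % S
lit ** lit ** lit & b % S
lit ** lit ** lit & b % A % S
lit ** lit ** lit & b % B % S
lit ** lit ** lit & b % C % S
lit ** lit ** lit & b % b % S
lit ** lit ** lit & b % b % A
lit ** lit ** lit & b % b % B
lit ** lit ** lit & b % b % C
lit ** lit ** lit & b % b % b

[S [A [A [A [A [B [C lit]]] ** [B [C lit]]] ** [B [C lit]]] & [B [C b]]] % [S [A [B [C b]]] % [S [A [B [C b]]]]]]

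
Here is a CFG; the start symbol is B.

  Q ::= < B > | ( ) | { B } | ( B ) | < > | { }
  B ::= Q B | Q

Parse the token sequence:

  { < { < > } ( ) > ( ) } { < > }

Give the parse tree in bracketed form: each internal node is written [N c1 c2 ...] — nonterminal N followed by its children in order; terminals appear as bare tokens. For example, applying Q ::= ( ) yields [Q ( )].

B
Q B
{ B } B
{ Q B } B
{ < B > B } B
{ < Q B > B } B
{ < { B } B > B } B
{ < { Q } B > B } B
{ < { < > } B > B } B
{ < { < > } Q > B } B
{ < { < > } ( ) > B } B
{ < { < > } ( ) > Q } B
{ < { < > } ( ) > ( ) } B
{ < { < > } ( ) > ( ) } Q
{ < { < > } ( ) > ( ) } { B }
{ < { < > } ( ) > ( ) } { Q }
{ < { < > } ( ) > ( ) } { < > }

[B [Q { [B [Q < [B [Q { [B [Q < >]] }] [B [Q ( )]]] >] [B [Q ( )]]] }] [B [Q { [B [Q < >]] }]]]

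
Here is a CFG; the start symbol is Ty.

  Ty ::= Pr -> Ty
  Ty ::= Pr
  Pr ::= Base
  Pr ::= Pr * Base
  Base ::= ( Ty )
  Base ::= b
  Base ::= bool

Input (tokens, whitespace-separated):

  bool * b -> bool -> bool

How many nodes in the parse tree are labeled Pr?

[Ty [Pr [Pr [Base bool]] * [Base b]] -> [Ty [Pr [Base bool]] -> [Ty [Pr [Base bool]]]]]

4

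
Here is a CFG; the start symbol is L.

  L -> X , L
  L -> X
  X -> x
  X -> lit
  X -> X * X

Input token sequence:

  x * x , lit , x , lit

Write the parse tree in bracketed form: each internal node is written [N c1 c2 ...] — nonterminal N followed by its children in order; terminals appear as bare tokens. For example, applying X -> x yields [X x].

L
X , L
X * X , L
x * X , L
x * x , L
x * x , X , L
x * x , lit , L
x * x , lit , X , L
x * x , lit , x , L
x * x , lit , x , X
x * x , lit , x , lit

[L [X [X x] * [X x]] , [L [X lit] , [L [X x] , [L [X lit]]]]]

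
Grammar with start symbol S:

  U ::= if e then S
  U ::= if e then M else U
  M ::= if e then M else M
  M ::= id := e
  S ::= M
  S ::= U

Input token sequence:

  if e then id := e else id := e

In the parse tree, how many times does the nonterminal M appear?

[S [M if e then [M id := e] else [M id := e]]]

3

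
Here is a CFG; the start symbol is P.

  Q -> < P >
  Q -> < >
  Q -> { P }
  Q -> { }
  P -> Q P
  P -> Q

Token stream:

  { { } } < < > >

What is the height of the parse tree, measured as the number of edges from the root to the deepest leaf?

[P [Q { [P [Q { }]] }] [P [Q < [P [Q < >]] >]]]

5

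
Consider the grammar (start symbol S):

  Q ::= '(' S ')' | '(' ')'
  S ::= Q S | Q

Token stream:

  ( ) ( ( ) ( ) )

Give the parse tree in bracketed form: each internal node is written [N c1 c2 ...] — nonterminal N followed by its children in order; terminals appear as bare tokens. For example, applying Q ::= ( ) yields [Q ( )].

[S [Q ( )] [S [Q ( [S [Q ( )] [S [Q ( )]]] )]]]

S
Q S
( ) S
( ) Q
( ) ( S )
( ) ( Q S )
( ) ( ( ) S )
( ) ( ( ) Q )
( ) ( ( ) ( ) )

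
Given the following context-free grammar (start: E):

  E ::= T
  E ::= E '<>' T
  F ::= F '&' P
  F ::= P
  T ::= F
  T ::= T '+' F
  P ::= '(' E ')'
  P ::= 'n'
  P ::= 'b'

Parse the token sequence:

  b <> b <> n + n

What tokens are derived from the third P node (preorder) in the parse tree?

[E [E [E [T [F [P b]]]] <> [T [F [P b]]]] <> [T [T [F [P n]]] + [F [P n]]]]

n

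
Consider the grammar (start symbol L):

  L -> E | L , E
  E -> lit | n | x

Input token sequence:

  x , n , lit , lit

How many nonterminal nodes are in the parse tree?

[L [L [L [L [E x]] , [E n]] , [E lit]] , [E lit]]

8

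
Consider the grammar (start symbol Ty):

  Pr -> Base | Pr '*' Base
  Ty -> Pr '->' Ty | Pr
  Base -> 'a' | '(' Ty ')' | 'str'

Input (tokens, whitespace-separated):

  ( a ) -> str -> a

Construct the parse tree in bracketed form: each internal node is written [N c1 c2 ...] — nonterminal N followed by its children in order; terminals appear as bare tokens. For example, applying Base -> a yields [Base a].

[Ty [Pr [Base ( [Ty [Pr [Base a]]] )]] -> [Ty [Pr [Base str]] -> [Ty [Pr [Base a]]]]]

Ty
Pr -> Ty
Base -> Ty
( Ty ) -> Ty
( Pr ) -> Ty
( Base ) -> Ty
( a ) -> Ty
( a ) -> Pr -> Ty
( a ) -> Base -> Ty
( a ) -> str -> Ty
( a ) -> str -> Pr
( a ) -> str -> Base
( a ) -> str -> a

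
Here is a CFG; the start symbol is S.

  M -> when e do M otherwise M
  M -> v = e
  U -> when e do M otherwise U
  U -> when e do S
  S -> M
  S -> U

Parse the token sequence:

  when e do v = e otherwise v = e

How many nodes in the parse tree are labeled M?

[S [M when e do [M v = e] otherwise [M v = e]]]

3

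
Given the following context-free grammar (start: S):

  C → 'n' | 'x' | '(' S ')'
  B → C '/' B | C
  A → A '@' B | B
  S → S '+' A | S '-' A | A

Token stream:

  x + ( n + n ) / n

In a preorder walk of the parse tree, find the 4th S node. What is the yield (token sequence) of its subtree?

n

[S [S [A [B [C x]]]] + [A [B [C ( [S [S [A [B [C n]]]] + [A [B [C n]]]] )] / [B [C n]]]]]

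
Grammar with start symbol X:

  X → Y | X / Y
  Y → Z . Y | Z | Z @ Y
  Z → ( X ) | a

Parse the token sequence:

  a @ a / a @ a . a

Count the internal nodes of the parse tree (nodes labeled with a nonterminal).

[X [X [Y [Z a] @ [Y [Z a]]]] / [Y [Z a] @ [Y [Z a] . [Y [Z a]]]]]

12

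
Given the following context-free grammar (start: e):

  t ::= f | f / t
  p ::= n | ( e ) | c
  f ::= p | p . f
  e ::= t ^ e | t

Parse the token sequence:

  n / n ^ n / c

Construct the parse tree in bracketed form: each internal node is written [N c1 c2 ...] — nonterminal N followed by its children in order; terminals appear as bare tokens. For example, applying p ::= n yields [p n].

[e [t [f [p n]] / [t [f [p n]]]] ^ [e [t [f [p n]] / [t [f [p c]]]]]]

e
t ^ e
f / t ^ e
p / t ^ e
n / t ^ e
n / f ^ e
n / p ^ e
n / n ^ e
n / n ^ t
n / n ^ f / t
n / n ^ p / t
n / n ^ n / t
n / n ^ n / f
n / n ^ n / p
n / n ^ n / c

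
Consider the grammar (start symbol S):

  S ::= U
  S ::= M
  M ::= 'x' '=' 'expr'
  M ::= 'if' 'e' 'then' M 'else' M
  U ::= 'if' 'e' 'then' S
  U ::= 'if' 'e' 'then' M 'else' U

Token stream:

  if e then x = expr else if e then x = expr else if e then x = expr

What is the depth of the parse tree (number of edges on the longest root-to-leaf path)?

6

[S [U if e then [M x = expr] else [U if e then [M x = expr] else [U if e then [S [M x = expr]]]]]]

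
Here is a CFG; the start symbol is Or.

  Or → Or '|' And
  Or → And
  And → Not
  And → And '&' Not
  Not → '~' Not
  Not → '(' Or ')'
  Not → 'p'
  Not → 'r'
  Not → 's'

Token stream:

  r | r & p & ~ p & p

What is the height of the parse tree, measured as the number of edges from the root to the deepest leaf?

6

[Or [Or [And [Not r]]] | [And [And [And [And [Not r]] & [Not p]] & [Not ~ [Not p]]] & [Not p]]]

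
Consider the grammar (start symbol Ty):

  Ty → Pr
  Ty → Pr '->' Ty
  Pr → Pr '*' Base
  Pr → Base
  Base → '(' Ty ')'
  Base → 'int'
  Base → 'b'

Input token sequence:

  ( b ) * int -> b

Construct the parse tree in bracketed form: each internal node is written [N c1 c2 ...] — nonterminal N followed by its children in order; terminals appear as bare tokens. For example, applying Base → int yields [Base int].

Ty
Pr -> Ty
Pr * Base -> Ty
Base * Base -> Ty
( Ty ) * Base -> Ty
( Pr ) * Base -> Ty
( Base ) * Base -> Ty
( b ) * Base -> Ty
( b ) * int -> Ty
( b ) * int -> Pr
( b ) * int -> Base
( b ) * int -> b

[Ty [Pr [Pr [Base ( [Ty [Pr [Base b]]] )]] * [Base int]] -> [Ty [Pr [Base b]]]]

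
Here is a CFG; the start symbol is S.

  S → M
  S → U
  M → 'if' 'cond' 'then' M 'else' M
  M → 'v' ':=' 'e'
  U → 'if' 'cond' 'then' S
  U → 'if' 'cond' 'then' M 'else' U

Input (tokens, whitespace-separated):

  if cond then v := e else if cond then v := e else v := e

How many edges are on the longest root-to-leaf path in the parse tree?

[S [M if cond then [M v := e] else [M if cond then [M v := e] else [M v := e]]]]

4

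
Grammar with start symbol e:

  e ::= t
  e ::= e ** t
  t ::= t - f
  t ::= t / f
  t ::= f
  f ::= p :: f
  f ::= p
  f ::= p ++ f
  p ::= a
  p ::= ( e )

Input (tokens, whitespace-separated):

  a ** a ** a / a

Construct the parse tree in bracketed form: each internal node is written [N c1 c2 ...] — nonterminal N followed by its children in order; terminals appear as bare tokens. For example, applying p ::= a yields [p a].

e
e ** t
e ** t ** t
t ** t ** t
f ** t ** t
p ** t ** t
a ** t ** t
a ** f ** t
a ** p ** t
a ** a ** t
a ** a ** t / f
a ** a ** f / f
a ** a ** p / f
a ** a ** a / f
a ** a ** a / p
a ** a ** a / a

[e [e [e [t [f [p a]]]] ** [t [f [p a]]]] ** [t [t [f [p a]]] / [f [p a]]]]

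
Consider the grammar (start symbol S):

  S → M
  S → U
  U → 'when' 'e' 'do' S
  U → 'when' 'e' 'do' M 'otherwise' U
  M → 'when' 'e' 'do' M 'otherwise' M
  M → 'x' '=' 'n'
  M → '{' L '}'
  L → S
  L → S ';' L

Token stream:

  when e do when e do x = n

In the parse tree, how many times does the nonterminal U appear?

[S [U when e do [S [U when e do [S [M x = n]]]]]]

2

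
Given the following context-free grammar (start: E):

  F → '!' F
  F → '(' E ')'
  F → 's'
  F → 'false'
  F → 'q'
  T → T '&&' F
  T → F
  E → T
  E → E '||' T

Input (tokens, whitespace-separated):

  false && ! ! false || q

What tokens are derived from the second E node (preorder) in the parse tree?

false && ! ! false

[E [E [T [T [F false]] && [F ! [F ! [F false]]]]] || [T [F q]]]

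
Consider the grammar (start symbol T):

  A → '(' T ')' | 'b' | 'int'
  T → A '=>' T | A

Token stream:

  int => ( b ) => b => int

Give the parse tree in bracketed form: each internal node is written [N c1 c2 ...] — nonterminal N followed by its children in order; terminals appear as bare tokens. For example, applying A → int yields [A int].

[T [A int] => [T [A ( [T [A b]] )] => [T [A b] => [T [A int]]]]]

T
A => T
int => T
int => A => T
int => ( T ) => T
int => ( A ) => T
int => ( b ) => T
int => ( b ) => A => T
int => ( b ) => b => T
int => ( b ) => b => A
int => ( b ) => b => int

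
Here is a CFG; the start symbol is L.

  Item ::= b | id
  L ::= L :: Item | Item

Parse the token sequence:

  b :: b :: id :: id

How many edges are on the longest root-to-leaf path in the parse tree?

[L [L [L [L [Item b]] :: [Item b]] :: [Item id]] :: [Item id]]

5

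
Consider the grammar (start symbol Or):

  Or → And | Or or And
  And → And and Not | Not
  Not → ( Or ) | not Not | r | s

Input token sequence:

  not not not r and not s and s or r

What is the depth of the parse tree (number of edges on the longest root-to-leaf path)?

9

[Or [Or [And [And [And [Not not [Not not [Not not [Not r]]]]] and [Not not [Not s]]] and [Not s]]] or [And [Not r]]]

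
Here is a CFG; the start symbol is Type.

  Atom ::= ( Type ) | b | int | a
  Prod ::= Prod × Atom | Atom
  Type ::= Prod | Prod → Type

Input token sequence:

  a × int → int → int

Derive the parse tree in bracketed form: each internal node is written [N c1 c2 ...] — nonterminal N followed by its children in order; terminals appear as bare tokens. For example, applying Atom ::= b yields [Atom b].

Type
Prod → Type
Prod × Atom → Type
Atom × Atom → Type
a × Atom → Type
a × int → Type
a × int → Prod → Type
a × int → Atom → Type
a × int → int → Type
a × int → int → Prod
a × int → int → Atom
a × int → int → int

[Type [Prod [Prod [Atom a]] × [Atom int]] → [Type [Prod [Atom int]] → [Type [Prod [Atom int]]]]]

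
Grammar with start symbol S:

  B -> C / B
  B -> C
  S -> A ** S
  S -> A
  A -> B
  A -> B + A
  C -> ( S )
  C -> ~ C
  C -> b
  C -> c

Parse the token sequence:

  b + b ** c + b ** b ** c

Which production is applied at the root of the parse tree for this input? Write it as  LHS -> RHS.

S -> A ** S

[S [A [B [C b]] + [A [B [C b]]]] ** [S [A [B [C c]] + [A [B [C b]]]] ** [S [A [B [C b]]] ** [S [A [B [C c]]]]]]]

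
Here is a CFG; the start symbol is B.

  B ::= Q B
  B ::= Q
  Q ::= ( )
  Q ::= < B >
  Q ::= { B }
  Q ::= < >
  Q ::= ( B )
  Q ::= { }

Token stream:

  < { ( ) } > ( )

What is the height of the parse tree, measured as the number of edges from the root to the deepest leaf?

[B [Q < [B [Q { [B [Q ( )]] }]] >] [B [Q ( )]]]

6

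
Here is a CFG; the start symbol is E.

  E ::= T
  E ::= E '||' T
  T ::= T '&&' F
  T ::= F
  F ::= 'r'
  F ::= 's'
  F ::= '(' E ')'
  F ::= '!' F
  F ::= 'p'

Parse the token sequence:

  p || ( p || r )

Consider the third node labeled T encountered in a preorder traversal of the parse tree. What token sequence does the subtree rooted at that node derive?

p

[E [E [T [F p]]] || [T [F ( [E [E [T [F p]]] || [T [F r]]] )]]]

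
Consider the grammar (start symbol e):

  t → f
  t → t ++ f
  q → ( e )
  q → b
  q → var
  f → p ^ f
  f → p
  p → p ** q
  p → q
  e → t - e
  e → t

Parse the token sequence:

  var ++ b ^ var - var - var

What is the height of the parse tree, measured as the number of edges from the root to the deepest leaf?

7

[e [t [t [f [p [q var]]]] ++ [f [p [q b]] ^ [f [p [q var]]]]] - [e [t [f [p [q var]]]] - [e [t [f [p [q var]]]]]]]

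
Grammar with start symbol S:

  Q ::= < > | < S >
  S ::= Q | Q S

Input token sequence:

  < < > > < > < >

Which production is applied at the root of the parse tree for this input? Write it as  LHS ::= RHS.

[S [Q < [S [Q < >]] >] [S [Q < >] [S [Q < >]]]]

S ::= Q S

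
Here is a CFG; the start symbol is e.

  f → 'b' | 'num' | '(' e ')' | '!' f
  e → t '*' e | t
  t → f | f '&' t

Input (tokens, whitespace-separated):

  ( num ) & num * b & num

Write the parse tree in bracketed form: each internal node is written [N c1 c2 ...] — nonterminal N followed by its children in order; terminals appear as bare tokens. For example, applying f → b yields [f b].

[e [t [f ( [e [t [f num]]] )] & [t [f num]]] * [e [t [f b] & [t [f num]]]]]

e
t * e
f & t * e
( e ) & t * e
( t ) & t * e
( f ) & t * e
( num ) & t * e
( num ) & f * e
( num ) & num * e
( num ) & num * t
( num ) & num * f & t
( num ) & num * b & t
( num ) & num * b & f
( num ) & num * b & num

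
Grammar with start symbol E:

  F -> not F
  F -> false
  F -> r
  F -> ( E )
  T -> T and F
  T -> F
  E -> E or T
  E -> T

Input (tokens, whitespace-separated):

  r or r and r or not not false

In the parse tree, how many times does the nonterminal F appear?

[E [E [E [T [F r]]] or [T [T [F r]] and [F r]]] or [T [F not [F not [F false]]]]]

6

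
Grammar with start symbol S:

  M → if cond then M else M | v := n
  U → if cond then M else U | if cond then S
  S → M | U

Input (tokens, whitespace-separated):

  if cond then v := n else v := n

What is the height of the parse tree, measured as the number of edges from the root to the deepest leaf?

[S [M if cond then [M v := n] else [M v := n]]]

3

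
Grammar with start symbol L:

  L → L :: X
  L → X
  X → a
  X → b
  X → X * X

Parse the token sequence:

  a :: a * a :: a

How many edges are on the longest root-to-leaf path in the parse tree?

4

[L [L [L [X a]] :: [X [X a] * [X a]]] :: [X a]]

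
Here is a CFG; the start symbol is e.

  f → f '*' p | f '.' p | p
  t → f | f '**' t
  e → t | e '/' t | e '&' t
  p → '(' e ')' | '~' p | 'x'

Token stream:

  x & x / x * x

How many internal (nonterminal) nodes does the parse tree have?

[e [e [e [t [f [p x]]]] & [t [f [p x]]]] / [t [f [f [p x]] * [p x]]]]

14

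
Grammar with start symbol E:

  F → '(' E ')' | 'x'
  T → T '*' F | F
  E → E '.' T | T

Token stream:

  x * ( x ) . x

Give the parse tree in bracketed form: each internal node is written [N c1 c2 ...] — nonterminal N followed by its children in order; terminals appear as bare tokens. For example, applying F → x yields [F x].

[E [E [T [T [F x]] * [F ( [E [T [F x]]] )]]] . [T [F x]]]

E
E . T
T . T
T * F . T
F * F . T
x * F . T
x * ( E ) . T
x * ( T ) . T
x * ( F ) . T
x * ( x ) . T
x * ( x ) . F
x * ( x ) . x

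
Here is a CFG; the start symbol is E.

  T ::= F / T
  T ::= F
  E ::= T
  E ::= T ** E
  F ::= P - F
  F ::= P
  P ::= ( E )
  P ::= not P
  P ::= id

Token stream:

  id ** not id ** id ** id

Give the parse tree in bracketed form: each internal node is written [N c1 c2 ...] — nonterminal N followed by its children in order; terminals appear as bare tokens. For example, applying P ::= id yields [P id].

[E [T [F [P id]]] ** [E [T [F [P not [P id]]]] ** [E [T [F [P id]]] ** [E [T [F [P id]]]]]]]

E
T ** E
F ** E
P ** E
id ** E
id ** T ** E
id ** F ** E
id ** P ** E
id ** not P ** E
id ** not id ** E
id ** not id ** T ** E
id ** not id ** F ** E
id ** not id ** P ** E
id ** not id ** id ** E
id ** not id ** id ** T
id ** not id ** id ** F
id ** not id ** id ** P
id ** not id ** id ** id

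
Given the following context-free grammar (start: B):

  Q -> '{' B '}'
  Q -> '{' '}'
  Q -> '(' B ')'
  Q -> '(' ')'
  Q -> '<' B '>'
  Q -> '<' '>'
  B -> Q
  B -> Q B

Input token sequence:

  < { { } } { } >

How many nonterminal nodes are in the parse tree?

8

[B [Q < [B [Q { [B [Q { }]] }] [B [Q { }]]] >]]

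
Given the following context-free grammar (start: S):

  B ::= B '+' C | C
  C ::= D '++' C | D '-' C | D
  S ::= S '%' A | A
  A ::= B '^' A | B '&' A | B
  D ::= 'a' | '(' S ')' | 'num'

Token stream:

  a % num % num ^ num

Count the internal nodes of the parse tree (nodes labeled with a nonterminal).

19

[S [S [S [A [B [C [D a]]]]] % [A [B [C [D num]]]]] % [A [B [C [D num]]] ^ [A [B [C [D num]]]]]]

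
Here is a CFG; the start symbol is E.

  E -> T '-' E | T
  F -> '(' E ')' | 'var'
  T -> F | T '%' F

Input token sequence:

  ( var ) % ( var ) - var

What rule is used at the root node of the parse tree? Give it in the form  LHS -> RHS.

[E [T [T [F ( [E [T [F var]]] )]] % [F ( [E [T [F var]]] )]] - [E [T [F var]]]]

E -> T '-' E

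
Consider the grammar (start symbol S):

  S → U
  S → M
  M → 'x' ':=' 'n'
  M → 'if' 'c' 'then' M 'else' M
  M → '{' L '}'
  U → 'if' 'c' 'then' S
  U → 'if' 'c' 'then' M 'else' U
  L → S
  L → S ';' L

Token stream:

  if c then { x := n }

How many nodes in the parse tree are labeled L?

1

[S [U if c then [S [M { [L [S [M x := n]]] }]]]]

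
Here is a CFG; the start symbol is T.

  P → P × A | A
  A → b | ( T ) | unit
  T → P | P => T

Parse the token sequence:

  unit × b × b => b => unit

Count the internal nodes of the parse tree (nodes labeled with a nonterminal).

13

[T [P [P [P [A unit]] × [A b]] × [A b]] => [T [P [A b]] => [T [P [A unit]]]]]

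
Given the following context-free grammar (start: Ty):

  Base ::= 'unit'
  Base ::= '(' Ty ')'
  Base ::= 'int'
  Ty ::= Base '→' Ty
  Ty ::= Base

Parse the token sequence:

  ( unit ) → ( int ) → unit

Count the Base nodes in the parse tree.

[Ty [Base ( [Ty [Base unit]] )] → [Ty [Base ( [Ty [Base int]] )] → [Ty [Base unit]]]]

5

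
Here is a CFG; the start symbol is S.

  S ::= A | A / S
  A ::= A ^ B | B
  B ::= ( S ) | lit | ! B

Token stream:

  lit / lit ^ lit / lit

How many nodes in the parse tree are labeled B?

4

[S [A [B lit]] / [S [A [A [B lit]] ^ [B lit]] / [S [A [B lit]]]]]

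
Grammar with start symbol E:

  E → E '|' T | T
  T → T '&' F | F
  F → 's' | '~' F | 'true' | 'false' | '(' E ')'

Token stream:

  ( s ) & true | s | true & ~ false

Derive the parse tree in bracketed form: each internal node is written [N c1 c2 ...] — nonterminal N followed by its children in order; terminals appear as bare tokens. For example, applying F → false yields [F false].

[E [E [E [T [T [F ( [E [T [F s]]] )]] & [F true]]] | [T [F s]]] | [T [T [F true]] & [F ~ [F false]]]]

E
E | T
E | T | T
T | T | T
T & F | T | T
F & F | T | T
( E ) & F | T | T
( T ) & F | T | T
( F ) & F | T | T
( s ) & F | T | T
( s ) & true | T | T
( s ) & true | F | T
( s ) & true | s | T
( s ) & true | s | T & F
( s ) & true | s | F & F
( s ) & true | s | true & F
( s ) & true | s | true & ~ F
( s ) & true | s | true & ~ false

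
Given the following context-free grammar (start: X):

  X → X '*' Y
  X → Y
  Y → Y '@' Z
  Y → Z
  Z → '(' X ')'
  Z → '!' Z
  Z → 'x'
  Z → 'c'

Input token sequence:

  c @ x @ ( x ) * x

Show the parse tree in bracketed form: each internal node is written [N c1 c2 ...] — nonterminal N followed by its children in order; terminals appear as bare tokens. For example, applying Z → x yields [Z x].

[X [X [Y [Y [Y [Z c]] @ [Z x]] @ [Z ( [X [Y [Z x]]] )]]] * [Y [Z x]]]

X
X * Y
Y * Y
Y @ Z * Y
Y @ Z @ Z * Y
Z @ Z @ Z * Y
c @ Z @ Z * Y
c @ x @ Z * Y
c @ x @ ( X ) * Y
c @ x @ ( Y ) * Y
c @ x @ ( Z ) * Y
c @ x @ ( x ) * Y
c @ x @ ( x ) * Z
c @ x @ ( x ) * x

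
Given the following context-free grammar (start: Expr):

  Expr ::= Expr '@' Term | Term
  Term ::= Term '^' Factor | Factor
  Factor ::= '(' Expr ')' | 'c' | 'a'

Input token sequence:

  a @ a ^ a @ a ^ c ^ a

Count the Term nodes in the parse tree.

[Expr [Expr [Expr [Term [Factor a]]] @ [Term [Term [Factor a]] ^ [Factor a]]] @ [Term [Term [Term [Factor a]] ^ [Factor c]] ^ [Factor a]]]

6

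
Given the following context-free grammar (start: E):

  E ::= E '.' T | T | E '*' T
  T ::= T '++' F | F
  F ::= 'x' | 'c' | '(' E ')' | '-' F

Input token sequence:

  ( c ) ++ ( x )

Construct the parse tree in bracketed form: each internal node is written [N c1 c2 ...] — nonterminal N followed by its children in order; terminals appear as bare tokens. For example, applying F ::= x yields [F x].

E
T
T ++ F
F ++ F
( E ) ++ F
( T ) ++ F
( F ) ++ F
( c ) ++ F
( c ) ++ ( E )
( c ) ++ ( T )
( c ) ++ ( F )
( c ) ++ ( x )

[E [T [T [F ( [E [T [F c]]] )]] ++ [F ( [E [T [F x]]] )]]]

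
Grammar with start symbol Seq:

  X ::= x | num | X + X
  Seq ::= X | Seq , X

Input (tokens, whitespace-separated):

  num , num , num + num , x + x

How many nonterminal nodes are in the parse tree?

[Seq [Seq [Seq [Seq [X num]] , [X num]] , [X [X num] + [X num]]] , [X [X x] + [X x]]]

12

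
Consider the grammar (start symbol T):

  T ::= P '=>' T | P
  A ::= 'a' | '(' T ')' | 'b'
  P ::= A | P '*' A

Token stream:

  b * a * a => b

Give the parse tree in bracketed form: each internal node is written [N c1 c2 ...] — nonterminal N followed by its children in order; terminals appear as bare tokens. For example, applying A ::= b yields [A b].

T
P => T
P * A => T
P * A * A => T
A * A * A => T
b * A * A => T
b * a * A => T
b * a * a => T
b * a * a => P
b * a * a => A
b * a * a => b

[T [P [P [P [A b]] * [A a]] * [A a]] => [T [P [A b]]]]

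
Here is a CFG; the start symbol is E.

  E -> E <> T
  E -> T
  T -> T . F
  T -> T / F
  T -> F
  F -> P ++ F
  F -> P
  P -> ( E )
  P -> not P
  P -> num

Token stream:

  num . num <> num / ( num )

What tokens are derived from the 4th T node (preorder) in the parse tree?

num

[E [E [T [T [F [P num]]] . [F [P num]]]] <> [T [T [F [P num]]] / [F [P ( [E [T [F [P num]]]] )]]]]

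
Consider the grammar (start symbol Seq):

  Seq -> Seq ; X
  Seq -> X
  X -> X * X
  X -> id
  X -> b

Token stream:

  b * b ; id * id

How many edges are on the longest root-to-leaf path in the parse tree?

4

[Seq [Seq [X [X b] * [X b]]] ; [X [X id] * [X id]]]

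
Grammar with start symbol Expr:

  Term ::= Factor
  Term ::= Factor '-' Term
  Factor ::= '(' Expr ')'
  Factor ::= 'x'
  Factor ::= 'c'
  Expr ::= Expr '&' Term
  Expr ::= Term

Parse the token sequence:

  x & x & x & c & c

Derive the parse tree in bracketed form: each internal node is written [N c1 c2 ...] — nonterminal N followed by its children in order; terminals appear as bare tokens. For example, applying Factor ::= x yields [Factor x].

[Expr [Expr [Expr [Expr [Expr [Term [Factor x]]] & [Term [Factor x]]] & [Term [Factor x]]] & [Term [Factor c]]] & [Term [Factor c]]]

Expr
Expr & Term
Expr & Term & Term
Expr & Term & Term & Term
Expr & Term & Term & Term & Term
Term & Term & Term & Term & Term
Factor & Term & Term & Term & Term
x & Term & Term & Term & Term
x & Factor & Term & Term & Term
x & x & Term & Term & Term
x & x & Factor & Term & Term
x & x & x & Term & Term
x & x & x & Factor & Term
x & x & x & c & Term
x & x & x & c & Factor
x & x & x & c & c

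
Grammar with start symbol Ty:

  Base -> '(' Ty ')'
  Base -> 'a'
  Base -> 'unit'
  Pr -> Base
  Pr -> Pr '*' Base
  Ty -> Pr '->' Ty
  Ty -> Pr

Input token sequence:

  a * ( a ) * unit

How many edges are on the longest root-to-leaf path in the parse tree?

7

[Ty [Pr [Pr [Pr [Base a]] * [Base ( [Ty [Pr [Base a]]] )]] * [Base unit]]]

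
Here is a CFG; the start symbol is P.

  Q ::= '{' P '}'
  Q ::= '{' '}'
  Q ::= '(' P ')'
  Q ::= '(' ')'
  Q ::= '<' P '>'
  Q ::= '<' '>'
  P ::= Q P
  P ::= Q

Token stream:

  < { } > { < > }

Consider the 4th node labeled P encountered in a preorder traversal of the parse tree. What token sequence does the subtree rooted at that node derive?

[P [Q < [P [Q { }]] >] [P [Q { [P [Q < >]] }]]]

< >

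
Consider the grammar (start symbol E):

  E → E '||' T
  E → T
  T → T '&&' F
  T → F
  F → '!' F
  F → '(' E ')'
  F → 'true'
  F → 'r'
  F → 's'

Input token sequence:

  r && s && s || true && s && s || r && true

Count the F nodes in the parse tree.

[E [E [E [T [T [T [F r]] && [F s]] && [F s]]] || [T [T [T [F true]] && [F s]] && [F s]]] || [T [T [F r]] && [F true]]]

8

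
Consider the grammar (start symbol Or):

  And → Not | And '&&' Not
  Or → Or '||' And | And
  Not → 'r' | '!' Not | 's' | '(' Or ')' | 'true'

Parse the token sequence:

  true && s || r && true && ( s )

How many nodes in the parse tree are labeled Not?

6

[Or [Or [And [And [Not true]] && [Not s]]] || [And [And [And [Not r]] && [Not true]] && [Not ( [Or [And [Not s]]] )]]]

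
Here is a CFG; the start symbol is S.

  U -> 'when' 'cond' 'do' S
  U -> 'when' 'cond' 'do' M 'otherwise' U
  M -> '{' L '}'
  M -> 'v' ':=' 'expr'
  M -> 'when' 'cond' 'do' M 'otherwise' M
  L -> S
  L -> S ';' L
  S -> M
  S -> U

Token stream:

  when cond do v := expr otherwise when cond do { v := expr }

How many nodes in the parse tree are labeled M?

3

[S [U when cond do [M v := expr] otherwise [U when cond do [S [M { [L [S [M v := expr]]] }]]]]]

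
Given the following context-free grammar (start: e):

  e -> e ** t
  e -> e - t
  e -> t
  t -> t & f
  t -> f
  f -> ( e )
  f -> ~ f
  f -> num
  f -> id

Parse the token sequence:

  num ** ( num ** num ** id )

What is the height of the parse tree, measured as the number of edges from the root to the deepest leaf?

8

[e [e [t [f num]]] ** [t [f ( [e [e [e [t [f num]]] ** [t [f num]]] ** [t [f id]]] )]]]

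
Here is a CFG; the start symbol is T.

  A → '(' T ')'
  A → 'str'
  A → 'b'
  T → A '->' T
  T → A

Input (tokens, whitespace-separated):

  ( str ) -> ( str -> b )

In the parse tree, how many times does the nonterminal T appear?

[T [A ( [T [A str]] )] -> [T [A ( [T [A str] -> [T [A b]]] )]]]

5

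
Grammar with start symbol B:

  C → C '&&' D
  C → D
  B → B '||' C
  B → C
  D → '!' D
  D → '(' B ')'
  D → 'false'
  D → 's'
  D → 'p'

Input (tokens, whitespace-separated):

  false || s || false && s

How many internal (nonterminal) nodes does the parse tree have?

11

[B [B [B [C [D false]]] || [C [D s]]] || [C [C [D false]] && [D s]]]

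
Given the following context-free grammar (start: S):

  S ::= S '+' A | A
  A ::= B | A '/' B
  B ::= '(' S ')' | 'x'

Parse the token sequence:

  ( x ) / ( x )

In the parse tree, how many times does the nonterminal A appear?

4

[S [A [A [B ( [S [A [B x]]] )]] / [B ( [S [A [B x]]] )]]]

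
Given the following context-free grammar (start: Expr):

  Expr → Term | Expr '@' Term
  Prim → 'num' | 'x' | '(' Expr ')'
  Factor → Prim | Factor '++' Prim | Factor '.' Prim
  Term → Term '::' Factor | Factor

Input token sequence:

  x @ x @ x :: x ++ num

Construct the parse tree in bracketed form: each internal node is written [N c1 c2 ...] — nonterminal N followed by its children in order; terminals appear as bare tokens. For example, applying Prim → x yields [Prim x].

Expr
Expr @ Term
Expr @ Term @ Term
Term @ Term @ Term
Factor @ Term @ Term
Prim @ Term @ Term
x @ Term @ Term
x @ Factor @ Term
x @ Prim @ Term
x @ x @ Term
x @ x @ Term :: Factor
x @ x @ Factor :: Factor
x @ x @ Prim :: Factor
x @ x @ x :: Factor
x @ x @ x :: Factor ++ Prim
x @ x @ x :: Prim ++ Prim
x @ x @ x :: x ++ Prim
x @ x @ x :: x ++ num

[Expr [Expr [Expr [Term [Factor [Prim x]]]] @ [Term [Factor [Prim x]]]] @ [Term [Term [Factor [Prim x]]] :: [Factor [Factor [Prim x]] ++ [Prim num]]]]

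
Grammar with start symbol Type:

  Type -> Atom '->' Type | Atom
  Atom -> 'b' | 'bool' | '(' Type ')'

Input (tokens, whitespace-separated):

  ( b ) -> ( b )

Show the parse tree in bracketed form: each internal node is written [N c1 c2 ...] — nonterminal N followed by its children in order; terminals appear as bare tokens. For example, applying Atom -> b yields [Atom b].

Type
Atom -> Type
( Type ) -> Type
( Atom ) -> Type
( b ) -> Type
( b ) -> Atom
( b ) -> ( Type )
( b ) -> ( Atom )
( b ) -> ( b )

[Type [Atom ( [Type [Atom b]] )] -> [Type [Atom ( [Type [Atom b]] )]]]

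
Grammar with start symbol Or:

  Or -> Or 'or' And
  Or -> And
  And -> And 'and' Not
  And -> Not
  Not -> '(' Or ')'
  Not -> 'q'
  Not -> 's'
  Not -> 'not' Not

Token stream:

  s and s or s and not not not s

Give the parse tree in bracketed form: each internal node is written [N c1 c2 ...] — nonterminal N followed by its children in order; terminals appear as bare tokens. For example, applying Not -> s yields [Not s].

Or
Or or And
And or And
And and Not or And
Not and Not or And
s and Not or And
s and s or And
s and s or And and Not
s and s or Not and Not
s and s or s and Not
s and s or s and not Not
s and s or s and not not Not
s and s or s and not not not Not
s and s or s and not not not s

[Or [Or [And [And [Not s]] and [Not s]]] or [And [And [Not s]] and [Not not [Not not [Not not [Not s]]]]]]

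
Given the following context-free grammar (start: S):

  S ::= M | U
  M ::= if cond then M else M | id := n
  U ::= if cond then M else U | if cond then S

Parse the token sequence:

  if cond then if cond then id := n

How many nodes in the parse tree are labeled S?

3

[S [U if cond then [S [U if cond then [S [M id := n]]]]]]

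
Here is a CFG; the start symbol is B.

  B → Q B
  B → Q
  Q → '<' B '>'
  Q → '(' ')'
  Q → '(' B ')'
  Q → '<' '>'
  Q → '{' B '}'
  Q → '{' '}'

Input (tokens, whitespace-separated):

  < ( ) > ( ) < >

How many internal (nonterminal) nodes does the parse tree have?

8

[B [Q < [B [Q ( )]] >] [B [Q ( )] [B [Q < >]]]]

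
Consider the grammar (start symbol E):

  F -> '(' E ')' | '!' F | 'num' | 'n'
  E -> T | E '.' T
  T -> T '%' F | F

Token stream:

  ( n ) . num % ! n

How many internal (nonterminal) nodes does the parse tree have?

12

[E [E [T [F ( [E [T [F n]]] )]]] . [T [T [F num]] % [F ! [F n]]]]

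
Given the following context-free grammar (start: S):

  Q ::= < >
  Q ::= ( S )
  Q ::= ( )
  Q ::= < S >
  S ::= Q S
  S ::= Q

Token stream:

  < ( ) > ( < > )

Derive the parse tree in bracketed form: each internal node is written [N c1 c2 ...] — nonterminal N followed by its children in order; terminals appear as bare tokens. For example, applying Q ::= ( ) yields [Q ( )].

S
Q S
< S > S
< Q > S
< ( ) > S
< ( ) > Q
< ( ) > ( S )
< ( ) > ( Q )
< ( ) > ( < > )

[S [Q < [S [Q ( )]] >] [S [Q ( [S [Q < >]] )]]]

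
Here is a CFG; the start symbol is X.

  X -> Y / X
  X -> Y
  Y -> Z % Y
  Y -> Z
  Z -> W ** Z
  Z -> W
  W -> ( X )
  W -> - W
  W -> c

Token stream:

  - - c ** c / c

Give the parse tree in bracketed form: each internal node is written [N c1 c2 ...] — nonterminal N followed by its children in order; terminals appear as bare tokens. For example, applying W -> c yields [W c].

X
Y / X
Z / X
W ** Z / X
- W ** Z / X
- - W ** Z / X
- - c ** Z / X
- - c ** W / X
- - c ** c / X
- - c ** c / Y
- - c ** c / Z
- - c ** c / W
- - c ** c / c

[X [Y [Z [W - [W - [W c]]] ** [Z [W c]]]] / [X [Y [Z [W c]]]]]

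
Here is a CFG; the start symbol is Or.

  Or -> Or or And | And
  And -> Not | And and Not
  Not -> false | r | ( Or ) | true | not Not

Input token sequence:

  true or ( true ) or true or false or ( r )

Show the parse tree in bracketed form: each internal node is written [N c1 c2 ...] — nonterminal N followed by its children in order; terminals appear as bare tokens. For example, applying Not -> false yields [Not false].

Or
Or or And
Or or And or And
Or or And or And or And
Or or And or And or And or And
And or And or And or And or And
Not or And or And or And or And
true or And or And or And or And
true or Not or And or And or And
true or ( Or ) or And or And or And
true or ( And ) or And or And or And
true or ( Not ) or And or And or And
true or ( true ) or And or And or And
true or ( true ) or Not or And or And
true or ( true ) or true or And or And
true or ( true ) or true or Not or And
true or ( true ) or true or false or And
true or ( true ) or true or false or Not
true or ( true ) or true or false or ( Or )
true or ( true ) or true or false or ( And )
true or ( true ) or true or false or ( Not )
true or ( true ) or true or false or ( r )

[Or [Or [Or [Or [Or [And [Not true]]] or [And [Not ( [Or [And [Not true]]] )]]] or [And [Not true]]] or [And [Not false]]] or [And [Not ( [Or [And [Not r]]] )]]]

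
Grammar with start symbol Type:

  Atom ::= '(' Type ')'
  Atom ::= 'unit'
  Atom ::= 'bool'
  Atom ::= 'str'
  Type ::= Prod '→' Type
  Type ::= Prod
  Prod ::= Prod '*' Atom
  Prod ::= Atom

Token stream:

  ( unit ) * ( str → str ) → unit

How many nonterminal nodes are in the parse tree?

[Type [Prod [Prod [Atom ( [Type [Prod [Atom unit]]] )]] * [Atom ( [Type [Prod [Atom str]] → [Type [Prod [Atom str]]]] )]] → [Type [Prod [Atom unit]]]]

17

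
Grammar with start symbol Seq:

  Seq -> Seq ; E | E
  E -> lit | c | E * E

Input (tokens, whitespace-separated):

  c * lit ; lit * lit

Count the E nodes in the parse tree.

6

[Seq [Seq [E [E c] * [E lit]]] ; [E [E lit] * [E lit]]]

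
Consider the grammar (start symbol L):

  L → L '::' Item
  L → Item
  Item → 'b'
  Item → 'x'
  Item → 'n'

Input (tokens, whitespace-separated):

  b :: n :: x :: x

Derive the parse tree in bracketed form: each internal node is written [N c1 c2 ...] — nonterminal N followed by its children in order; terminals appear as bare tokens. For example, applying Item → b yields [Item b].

[L [L [L [L [Item b]] :: [Item n]] :: [Item x]] :: [Item x]]

L
L :: Item
L :: Item :: Item
L :: Item :: Item :: Item
Item :: Item :: Item :: Item
b :: Item :: Item :: Item
b :: n :: Item :: Item
b :: n :: x :: Item
b :: n :: x :: x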